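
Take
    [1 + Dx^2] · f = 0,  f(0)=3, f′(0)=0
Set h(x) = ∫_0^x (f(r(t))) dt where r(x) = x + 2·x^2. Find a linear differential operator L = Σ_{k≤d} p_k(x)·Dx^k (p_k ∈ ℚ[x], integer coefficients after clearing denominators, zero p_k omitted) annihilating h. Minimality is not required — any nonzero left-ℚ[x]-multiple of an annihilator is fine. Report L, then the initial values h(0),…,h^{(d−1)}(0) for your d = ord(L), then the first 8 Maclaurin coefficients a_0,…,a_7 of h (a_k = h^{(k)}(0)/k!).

f: a_k = 3, 0, -3/2, 0, 1/8, 0, -1/240, 0, …
Change of var in L_f (x↦r) gives L₀.
h=∫h₀ ⇒ L = L₀·Dx.
L = (1 + 12·x + 48·x^2 + 64·x^3)·Dx - 4·Dx^2 + (1 + 4·x)·Dx^3  (order 3).
h: a_k = 0, 3, 0, -1/2, -3/2, -47/40, 1/6, 719/1680, …
ICs: h(0) = 0, h′(0) = 3, h′′(0) = 0.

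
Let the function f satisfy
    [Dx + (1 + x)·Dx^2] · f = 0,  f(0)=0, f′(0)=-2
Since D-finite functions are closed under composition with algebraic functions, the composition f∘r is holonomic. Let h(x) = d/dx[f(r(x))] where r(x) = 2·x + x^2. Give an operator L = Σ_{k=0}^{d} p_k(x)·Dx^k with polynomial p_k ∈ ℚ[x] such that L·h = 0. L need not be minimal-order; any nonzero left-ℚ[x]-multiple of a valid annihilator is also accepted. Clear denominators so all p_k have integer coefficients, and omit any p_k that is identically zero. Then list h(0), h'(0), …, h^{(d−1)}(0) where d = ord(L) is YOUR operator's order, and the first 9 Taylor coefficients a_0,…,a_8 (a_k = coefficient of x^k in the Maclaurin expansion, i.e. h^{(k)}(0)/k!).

L = 1 + (1 + x)·Dx  (order 1).
h: a_k = -4, 4, -4, 4, -4, 4, -4, 4, -4, …
ICs: h(0) = -4.

f: a_k = 0, -2, 1, -2/3, 1/2, -2/5, 1/3, -2/7, 1/4, …
L₀ from L_f via x↦r, Dx↦r'^{-1}Dx.
Differentiate: ansatz ord ≤ ord L₀ ⇒ L.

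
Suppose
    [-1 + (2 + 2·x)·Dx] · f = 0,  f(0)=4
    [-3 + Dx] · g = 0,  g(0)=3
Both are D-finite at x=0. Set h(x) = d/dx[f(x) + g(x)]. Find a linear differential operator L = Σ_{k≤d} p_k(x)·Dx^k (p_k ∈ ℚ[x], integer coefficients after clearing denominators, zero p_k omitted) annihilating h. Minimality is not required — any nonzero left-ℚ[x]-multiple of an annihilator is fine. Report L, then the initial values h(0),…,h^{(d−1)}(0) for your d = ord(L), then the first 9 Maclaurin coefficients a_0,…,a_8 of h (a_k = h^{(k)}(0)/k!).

L = (-27 - 18·x) + (-33 - 72·x - 36·x^2)·Dx + (14 + 26·x + 12·x^2)·Dx^2  (order 2).
h: a_k = 11, 26, 165/4, 319/8, 1979/64, 11349/640, 24483/2560, 124953/35840, 1065033/573440, …
ICs: h(0) = 11, h′(0) = 26.

f: a_k = 4, 2, -1/2, 1/4, -5/32, 7/64, -21/256, 33/512, -429/8192, …
g: a_k = 3, 9, 27/2, 27/2, 81/8, 243/40, 243/80, 729/560, 2187/4480, …
f+g: L₀ = lclm(L_f,L_g), ord ≤ 1+1.
Differentiate: ansatz ord ≤ ord L₀ ⇒ L.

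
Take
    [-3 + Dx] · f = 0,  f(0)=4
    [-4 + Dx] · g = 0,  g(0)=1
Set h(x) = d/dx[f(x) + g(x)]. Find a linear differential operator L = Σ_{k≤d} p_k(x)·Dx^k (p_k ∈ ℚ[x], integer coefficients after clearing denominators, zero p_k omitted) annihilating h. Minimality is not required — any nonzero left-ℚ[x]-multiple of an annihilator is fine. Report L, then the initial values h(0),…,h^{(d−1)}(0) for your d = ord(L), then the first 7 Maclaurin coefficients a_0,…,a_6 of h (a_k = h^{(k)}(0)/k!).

f: a_k = 4, 12, 18, 18, 27/2, 81/10, 81/20, …
g: a_k = 1, 4, 8, 32/3, 32/3, 128/15, 256/45, …
h₀=f+g: left-lcm gives L₀, ord ≤ 2.
Differentiate: ansatz ord ≤ ord L₀ ⇒ L.
L = 12 - 7·Dx + Dx^2  (order 2).
h: a_k = 16, 52, 86, 290/3, 499/6, 1753/30, 6283/180, …
ICs: h(0) = 16, h′(0) = 52.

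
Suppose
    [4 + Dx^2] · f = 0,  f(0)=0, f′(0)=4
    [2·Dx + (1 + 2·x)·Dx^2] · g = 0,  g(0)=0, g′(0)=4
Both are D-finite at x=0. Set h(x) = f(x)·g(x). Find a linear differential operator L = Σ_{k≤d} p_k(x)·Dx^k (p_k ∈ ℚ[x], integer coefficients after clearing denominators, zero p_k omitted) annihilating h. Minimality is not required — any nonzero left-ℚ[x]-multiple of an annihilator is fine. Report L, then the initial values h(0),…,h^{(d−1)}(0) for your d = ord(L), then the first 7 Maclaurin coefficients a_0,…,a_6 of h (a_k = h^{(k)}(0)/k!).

L = (-48 + 192·x + 1216·x^2 + 2048·x^3 + 1024·x^4) + (32 + 320·x + 768·x^2 + 512·x^3)·Dx + (160·x + 672·x^2 + 1024·x^3 + 512·x^4)·Dx^2 + (8 + 80·x + 192·x^2 + 128·x^3)·Dx^3 + (3 + 28·x + 92·x^2 + 128·x^3 + 64·x^4)·Dx^4  (order 4).
h: a_k = 0, 0, 16, -16, 32/3, -64/3, 352/9, …
ICs: h(0) = 0, h′(0) = 0, h′′(0) = 32, h′′′(0) = -96.

f: a_k = 0, 4, 0, -8/3, 0, 8/15, 0, …
g: a_k = 0, 4, -4, 16/3, -8, 64/5, -64/3, …
Product ⇒ symmetric product L₀, ord ≤ 4.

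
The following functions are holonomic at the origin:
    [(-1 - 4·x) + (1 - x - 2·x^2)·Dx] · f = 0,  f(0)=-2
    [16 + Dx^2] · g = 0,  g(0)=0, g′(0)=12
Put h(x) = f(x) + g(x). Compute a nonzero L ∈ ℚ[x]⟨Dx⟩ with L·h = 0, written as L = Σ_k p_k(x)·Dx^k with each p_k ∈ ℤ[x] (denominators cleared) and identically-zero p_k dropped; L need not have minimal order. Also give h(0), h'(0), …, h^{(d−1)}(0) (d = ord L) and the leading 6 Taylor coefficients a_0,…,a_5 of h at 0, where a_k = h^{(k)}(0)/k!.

f: a_k = -2, -2, -6, -10, -22, -42, …
g: a_k = 0, 12, 0, -32, 0, 128/5, …
Sum ⇒ L₀ = lclm(L_f,L_g) in ℚ(x)⟨Dx⟩.
L = (368 + 1408·x - 256·x^2 + 512·x^3 + 2560·x^4 + 2048·x^5) + (-176 + 336·x + 384·x^2 - 1024·x^3 - 384·x^4 + 1536·x^5 + 1024·x^6)·Dx + (23 + 88·x - 16·x^2 + 32·x^3 + 160·x^4 + 128·x^5)·Dx^2 + (-11 + 21·x + 24·x^2 - 64·x^3 - 24·x^4 + 96·x^5 + 64·x^6)·Dx^3  (order 3).
h: a_k = -2, 10, -6, -42, -22, -82/5, …
ICs: h(0) = -2, h′(0) = 10, h′′(0) = -12.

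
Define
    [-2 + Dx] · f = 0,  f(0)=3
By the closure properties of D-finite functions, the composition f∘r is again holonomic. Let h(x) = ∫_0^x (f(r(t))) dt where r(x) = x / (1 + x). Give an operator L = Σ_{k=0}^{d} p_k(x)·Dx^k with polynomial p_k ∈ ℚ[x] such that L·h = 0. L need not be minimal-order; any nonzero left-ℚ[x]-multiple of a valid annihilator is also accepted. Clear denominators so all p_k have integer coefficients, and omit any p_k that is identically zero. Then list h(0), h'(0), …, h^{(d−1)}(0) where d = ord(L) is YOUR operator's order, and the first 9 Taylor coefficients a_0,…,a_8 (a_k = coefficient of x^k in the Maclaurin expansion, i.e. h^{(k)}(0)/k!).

L = -2·Dx + (1 + 2·x + x^2)·Dx^2  (order 2).
h: a_k = 0, 3, 3, 0, -1/2, 2/5, -1/5, 4/105, 5/84, …
ICs: h(0) = 0, h′(0) = 3.

f: a_k = 3, 6, 6, 4, 2, 4/5, 4/15, 8/105, 2/105, …
Substitute x→r, Dx→(1/r')Dx; clear ⇒ L₀.
Integrate: L := L₀·Dx.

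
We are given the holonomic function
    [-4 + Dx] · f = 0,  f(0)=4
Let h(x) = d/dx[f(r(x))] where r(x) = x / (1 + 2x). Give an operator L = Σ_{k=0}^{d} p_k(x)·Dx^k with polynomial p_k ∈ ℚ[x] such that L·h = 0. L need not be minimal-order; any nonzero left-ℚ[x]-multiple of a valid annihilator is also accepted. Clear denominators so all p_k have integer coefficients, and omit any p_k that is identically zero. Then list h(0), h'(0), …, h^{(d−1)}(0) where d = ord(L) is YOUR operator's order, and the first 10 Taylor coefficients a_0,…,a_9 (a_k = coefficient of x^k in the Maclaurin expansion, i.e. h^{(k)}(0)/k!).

f: a_k = 4, 16, 32, 128/3, 128/3, 512/15, 1024/45, 4096/315, 2048/315, 8192/2835, …
L₀ from L_f via x↦r, Dx↦r'^{-1}Dx.
Derive L from L₀ (diff closure).
L = -8·x + (-1 - 4·x - 4·x^2)·Dx  (order 1).
h: a_k = 16, 0, -64, 512/3, -256, 2048/15, 5120/9, -262144/105, 290816/45, -36831232/2835, …
ICs: h(0) = 16.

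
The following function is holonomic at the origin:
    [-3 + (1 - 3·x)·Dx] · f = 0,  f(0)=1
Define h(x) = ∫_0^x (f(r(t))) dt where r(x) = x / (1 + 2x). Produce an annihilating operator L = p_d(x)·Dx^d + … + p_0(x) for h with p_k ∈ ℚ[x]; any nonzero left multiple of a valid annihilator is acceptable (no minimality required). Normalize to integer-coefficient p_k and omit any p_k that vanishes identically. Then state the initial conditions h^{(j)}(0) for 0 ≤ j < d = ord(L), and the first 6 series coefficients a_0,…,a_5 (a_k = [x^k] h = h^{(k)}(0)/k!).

L = 3·Dx + (-1 - x + 2·x^2)·Dx^2  (order 2).
h: a_k = 0, 1, 3/2, 1, 3/4, 3/5, …
ICs: h(0) = 0, h′(0) = 1.

f: a_k = 1, 3, 9, 27, 81, 243, …
L₀ from L_f via x↦r, Dx↦r'^{-1}Dx.
h=∫₀ˣh₀: take L = L₀·Dx.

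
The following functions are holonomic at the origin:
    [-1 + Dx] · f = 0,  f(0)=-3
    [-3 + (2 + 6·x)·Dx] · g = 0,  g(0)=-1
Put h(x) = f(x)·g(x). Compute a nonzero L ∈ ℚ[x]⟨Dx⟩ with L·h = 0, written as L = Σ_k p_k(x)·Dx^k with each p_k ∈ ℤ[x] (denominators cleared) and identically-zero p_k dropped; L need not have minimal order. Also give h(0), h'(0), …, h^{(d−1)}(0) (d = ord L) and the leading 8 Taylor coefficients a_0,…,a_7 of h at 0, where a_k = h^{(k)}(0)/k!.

f: a_k = -3, -3, -3/2, -1/2, -1/8, -1/40, -1/240, -1/1680, …
g: a_k = -1, -3/2, 9/8, -27/16, 405/128, -1701/256, 15309/1024, -72171/2048, …
Product ⇒ symmetric product L₀, ord ≤ 1.
L = (-5 - 6·x) + (2 + 6·x)·Dx  (order 1).
h: a_k = 3, 15/2, 21/8, 71/16, -671/128, 16157/1280, -88837/3072, 14933039/215040, …
ICs: h(0) = 3.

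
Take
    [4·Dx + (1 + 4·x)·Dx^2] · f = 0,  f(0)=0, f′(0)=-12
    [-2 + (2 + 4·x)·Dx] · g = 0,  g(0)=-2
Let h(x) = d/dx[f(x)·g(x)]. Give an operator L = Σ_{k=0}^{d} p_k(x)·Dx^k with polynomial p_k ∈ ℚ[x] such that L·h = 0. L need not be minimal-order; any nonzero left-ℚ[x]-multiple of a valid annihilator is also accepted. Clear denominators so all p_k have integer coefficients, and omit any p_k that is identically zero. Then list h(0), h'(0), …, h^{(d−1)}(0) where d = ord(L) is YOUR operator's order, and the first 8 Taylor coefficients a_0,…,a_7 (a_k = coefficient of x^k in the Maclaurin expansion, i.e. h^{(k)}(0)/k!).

L = (-11 - 8·x + 16·x^2) + (-14 - 36·x + 48·x^2 + 128·x^3)·Dx + (-1 - 4·x + 12·x^2 + 64·x^3 + 64·x^4)·Dx^2  (order 2).
h: a_k = 24, -48, 204, -880, 3709, -76806/5, 629127/10, -8954868/35, …
ICs: h(0) = 24, h′(0) = -48.

f: a_k = 0, -12, 24, -64, 192, -3072/5, 2048, -49152/7, …
g: a_k = -2, -2, 1, -1, 5/4, -7/4, 21/8, -33/8, …
Sym-product of L_f,L_g gives L₀ (≤ ord 2).
Differentiate: ansatz ord ≤ ord L₀ ⇒ L.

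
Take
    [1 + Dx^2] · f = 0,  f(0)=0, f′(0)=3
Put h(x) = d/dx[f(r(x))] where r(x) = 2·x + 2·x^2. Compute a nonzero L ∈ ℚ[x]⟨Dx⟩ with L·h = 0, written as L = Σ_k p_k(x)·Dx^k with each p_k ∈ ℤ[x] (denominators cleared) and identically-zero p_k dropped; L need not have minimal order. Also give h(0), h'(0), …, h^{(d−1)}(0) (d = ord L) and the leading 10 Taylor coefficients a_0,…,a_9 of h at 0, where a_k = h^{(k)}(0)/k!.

L = (16 + 32·x + 96·x^2 + 128·x^3 + 64·x^4) + (-6 - 12·x)·Dx + (1 + 4·x + 4·x^2)·Dx^2  (order 2).
h: a_k = 6, 12, -12, -48, -56, 0, 832/15, 896/15, 2272/105, -128/7, …
ICs: h(0) = 6, h′(0) = 12.

f: a_k = 0, 3, 0, -1/2, 0, 1/40, 0, -1/1680, 0, 1/120960, …
h₀=f(r): pull back L_f along r ⇒ L₀.
h₀' ⇒ L via d/dx closure of L₀.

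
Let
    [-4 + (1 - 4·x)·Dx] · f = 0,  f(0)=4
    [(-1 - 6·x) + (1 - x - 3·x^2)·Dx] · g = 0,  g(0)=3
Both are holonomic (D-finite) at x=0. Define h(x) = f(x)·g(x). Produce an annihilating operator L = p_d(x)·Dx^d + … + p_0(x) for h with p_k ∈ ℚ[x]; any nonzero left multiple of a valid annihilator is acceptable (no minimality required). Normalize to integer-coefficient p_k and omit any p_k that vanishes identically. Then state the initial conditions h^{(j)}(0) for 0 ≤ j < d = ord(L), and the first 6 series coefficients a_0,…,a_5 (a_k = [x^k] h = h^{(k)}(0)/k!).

L = (-5 + 2·x + 36·x^2) + (1 - 5·x + x^2 + 12·x^3)·Dx  (order 1).
h: a_k = 12, 60, 288, 1236, 5172, 21168, …
ICs: h(0) = 12.

f: a_k = 4, 16, 64, 256, 1024, 4096, …
g: a_k = 3, 3, 12, 21, 57, 120, …
f·g: L₀ = L_f ⊗_s L_g, ord ≤ 1·1.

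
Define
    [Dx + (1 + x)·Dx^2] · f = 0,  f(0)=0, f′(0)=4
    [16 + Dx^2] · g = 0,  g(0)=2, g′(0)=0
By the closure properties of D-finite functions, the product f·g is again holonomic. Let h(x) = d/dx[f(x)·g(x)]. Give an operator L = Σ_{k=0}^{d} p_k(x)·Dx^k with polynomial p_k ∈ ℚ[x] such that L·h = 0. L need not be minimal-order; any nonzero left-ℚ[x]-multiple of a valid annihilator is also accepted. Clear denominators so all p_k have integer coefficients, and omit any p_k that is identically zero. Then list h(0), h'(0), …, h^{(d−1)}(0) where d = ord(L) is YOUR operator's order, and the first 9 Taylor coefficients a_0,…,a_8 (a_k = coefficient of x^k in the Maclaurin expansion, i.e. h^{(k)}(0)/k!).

L = (96160 + 647168·x + 1757184·x^2 + 2482176·x^3 + 1931264·x^4 + 786432·x^5 + 131072·x^6) + (13728 + 74144·x + 156160·x^2 + 161280·x^3 + 81920·x^4 + 16384·x^5)·Dx + (13546 + 87008·x + 228848·x^2 + 316416·x^3 + 242944·x^4 + 98304·x^5 + 16384·x^6)·Dx^2 + (858 + 4634·x + 9760·x^2 + 10080·x^3 + 5120·x^4 + 1024·x^5)·Dx^3 + (471 + 2910·x + 7439·x^2 + 10080·x^3 + 7640·x^4 + 3072·x^5 + 512·x^6)·Dx^4  (order 4).
h: a_k = 8, -8, -184, 120, 328, -168, -3016/15, 3992/45, 1256/21, …
ICs: h(0) = 8, h′(0) = -8, h′′(0) = -368, h′′′(0) = 720.

f: a_k = 0, 4, -2, 4/3, -1, 4/5, -2/3, 4/7, -1/2, …
g: a_k = 2, 0, -16, 0, 64/3, 0, -512/45, 0, 1024/315, …
Sym-product of L_f,L_g gives L₀ (≤ ord 4).
h=h₀': d/dx-closure on L₀ ⇒ L.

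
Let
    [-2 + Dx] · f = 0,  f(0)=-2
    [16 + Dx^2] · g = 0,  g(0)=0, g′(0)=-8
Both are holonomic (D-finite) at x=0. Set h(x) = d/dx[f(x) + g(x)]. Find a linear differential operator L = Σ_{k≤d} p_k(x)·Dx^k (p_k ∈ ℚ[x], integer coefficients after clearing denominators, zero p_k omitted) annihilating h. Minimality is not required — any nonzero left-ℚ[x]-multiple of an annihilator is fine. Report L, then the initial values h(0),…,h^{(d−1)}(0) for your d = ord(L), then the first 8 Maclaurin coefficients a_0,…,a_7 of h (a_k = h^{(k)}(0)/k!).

f: a_k = -2, -4, -4, -8/3, -4/3, -8/15, -8/45, -16/315, …
g: a_k = 0, -8, 0, 64/3, 0, -256/15, 0, 2048/315, …
f+g: L₀ = lclm(L_f,L_g), ord ≤ 1+2.
Differentiate: ansatz ord ≤ ord L₀ ⇒ L.
L = 32 - 16·Dx + 2·Dx^2 - Dx^3  (order 3).
h: a_k = -12, -8, 56, -16/3, -88, -16/15, 2032/45, -32/315, …
ICs: h(0) = -12, h′(0) = -8, h′′(0) = 112.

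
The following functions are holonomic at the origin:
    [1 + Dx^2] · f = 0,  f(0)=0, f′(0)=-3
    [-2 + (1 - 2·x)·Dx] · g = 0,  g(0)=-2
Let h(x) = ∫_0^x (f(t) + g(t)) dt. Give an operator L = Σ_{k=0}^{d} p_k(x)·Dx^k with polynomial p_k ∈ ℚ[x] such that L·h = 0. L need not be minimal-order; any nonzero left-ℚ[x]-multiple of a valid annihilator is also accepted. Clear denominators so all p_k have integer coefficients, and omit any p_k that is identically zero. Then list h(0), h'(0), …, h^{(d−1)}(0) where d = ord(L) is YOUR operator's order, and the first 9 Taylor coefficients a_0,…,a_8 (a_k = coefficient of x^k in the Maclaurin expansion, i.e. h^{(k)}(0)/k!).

L = (-50 + 8·x - 8·x^2)·Dx + (9 - 22·x + 12·x^2 - 8·x^3)·Dx^2 + (-50 + 8·x - 8·x^2)·Dx^3 + (9 - 22·x + 12·x^2 - 8·x^3)·Dx^4  (order 4).
h: a_k = 0, -2, -7/2, -8/3, -31/8, -32/5, -2561/240, -128/7, -430079/13440, …
ICs: h(0) = 0, h′(0) = -2, h′′(0) = -7, h′′′(0) = -16.

f: a_k = 0, -3, 0, 1/2, 0, -1/40, 0, 1/1680, 0, …
g: a_k = -2, -4, -8, -16, -32, -64, -128, -256, -512, …
Sum ⇒ L₀ = lclm(L_f,L_g) in ℚ(x)⟨Dx⟩.
∫: right-multiply L₀ by Dx.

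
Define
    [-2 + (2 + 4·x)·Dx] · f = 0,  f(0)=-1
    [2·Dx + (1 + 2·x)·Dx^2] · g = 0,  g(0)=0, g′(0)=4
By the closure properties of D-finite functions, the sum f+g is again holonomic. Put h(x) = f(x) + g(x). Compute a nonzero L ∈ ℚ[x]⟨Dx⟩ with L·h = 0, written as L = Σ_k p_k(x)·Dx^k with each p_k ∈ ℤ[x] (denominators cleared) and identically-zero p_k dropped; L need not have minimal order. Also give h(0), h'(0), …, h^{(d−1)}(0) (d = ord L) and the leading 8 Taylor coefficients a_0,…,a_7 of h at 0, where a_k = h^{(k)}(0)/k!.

L = 2·Dx + (5 + 10·x)·Dx^2 + (1 + 4·x + 4·x^2)·Dx^3  (order 3).
h: a_k = -1, 3, -7/2, 29/6, -59/8, 477/40, -961/48, 3865/112, …
ICs: h(0) = -1, h′(0) = 3, h′′(0) = -7.

f: a_k = -1, -1, 1/2, -1/2, 5/8, -7/8, 21/16, -33/16, …
g: a_k = 0, 4, -4, 16/3, -8, 64/5, -64/3, 256/7, …
Sum ⇒ L₀ = lclm(L_f,L_g) in ℚ(x)⟨Dx⟩.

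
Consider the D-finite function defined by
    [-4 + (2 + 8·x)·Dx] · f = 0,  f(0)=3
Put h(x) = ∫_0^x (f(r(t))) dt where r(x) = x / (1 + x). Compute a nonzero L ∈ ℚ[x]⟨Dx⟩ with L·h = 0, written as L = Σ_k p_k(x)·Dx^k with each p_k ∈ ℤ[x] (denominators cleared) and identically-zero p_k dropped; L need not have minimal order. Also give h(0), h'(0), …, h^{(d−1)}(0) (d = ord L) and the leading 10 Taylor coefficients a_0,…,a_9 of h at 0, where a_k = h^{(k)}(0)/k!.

L = -2·Dx + (1 + 6·x + 5·x^2)·Dx^2  (order 2).
h: a_k = 0, 3, 3, -4, 15/2, -18, 51, -1128/7, 2193/4, -5900/3, …
ICs: h(0) = 0, h′(0) = 3.

f: a_k = 3, 6, -6, 12, -30, 84, -252, 792, -2574, 8580, …
f∘r: x↦r, Dx↦Dx/r' in L_f ⇒ L₀.
h=∫h₀ ⇒ L = L₀·Dx.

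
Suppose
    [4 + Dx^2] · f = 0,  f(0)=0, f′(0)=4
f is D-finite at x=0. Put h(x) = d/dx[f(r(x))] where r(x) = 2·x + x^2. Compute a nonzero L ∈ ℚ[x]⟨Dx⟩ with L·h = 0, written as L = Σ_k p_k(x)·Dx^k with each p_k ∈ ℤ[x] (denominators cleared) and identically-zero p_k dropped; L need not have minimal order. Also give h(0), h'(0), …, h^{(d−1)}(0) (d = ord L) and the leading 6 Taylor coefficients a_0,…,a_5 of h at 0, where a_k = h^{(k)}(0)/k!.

f: a_k = 0, 4, 0, -8/3, 0, 8/15, …
Change of var in L_f (x↦r) gives L₀.
h=h₀': d/dx-closure on L₀ ⇒ L.
L = (19 + 64·x + 96·x^2 + 64·x^3 + 16·x^4) + (-3 - 3·x)·Dx + (1 + 2·x + x^2)·Dx^2  (order 2).
h: a_k = 8, 8, -64, -128, 16/3, 240, …
ICs: h(0) = 8, h′(0) = 8.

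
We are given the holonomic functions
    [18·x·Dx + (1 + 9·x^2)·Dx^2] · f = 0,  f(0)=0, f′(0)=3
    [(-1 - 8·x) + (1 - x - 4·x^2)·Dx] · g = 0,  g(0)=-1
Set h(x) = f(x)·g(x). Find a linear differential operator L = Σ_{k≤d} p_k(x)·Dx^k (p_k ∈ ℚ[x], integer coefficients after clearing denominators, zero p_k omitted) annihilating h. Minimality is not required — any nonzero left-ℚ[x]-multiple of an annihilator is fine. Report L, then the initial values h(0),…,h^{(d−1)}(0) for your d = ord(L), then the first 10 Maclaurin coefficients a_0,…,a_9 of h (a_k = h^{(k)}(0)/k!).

L = (8 + 18·x + 216·x^2) + (2 - 2·x + 36·x^2 + 216·x^3)·Dx + (-1 + x - 5·x^2 + 9·x^3 + 36·x^4)·Dx^2  (order 2).
h: a_k = 0, -3, -3, -6, -18, -453/5, -813/5, -1488/7, -30204/35, -136509/35, …
ICs: h(0) = 0, h′(0) = -3.

f: a_k = 0, 3, 0, -9, 0, 243/5, 0, -2187/7, 0, 2187, …
g: a_k = -1, -1, -5, -9, -29, -65, -181, -441, -1165, -2929, …
Product ⇒ symmetric product L₀, ord ≤ 2.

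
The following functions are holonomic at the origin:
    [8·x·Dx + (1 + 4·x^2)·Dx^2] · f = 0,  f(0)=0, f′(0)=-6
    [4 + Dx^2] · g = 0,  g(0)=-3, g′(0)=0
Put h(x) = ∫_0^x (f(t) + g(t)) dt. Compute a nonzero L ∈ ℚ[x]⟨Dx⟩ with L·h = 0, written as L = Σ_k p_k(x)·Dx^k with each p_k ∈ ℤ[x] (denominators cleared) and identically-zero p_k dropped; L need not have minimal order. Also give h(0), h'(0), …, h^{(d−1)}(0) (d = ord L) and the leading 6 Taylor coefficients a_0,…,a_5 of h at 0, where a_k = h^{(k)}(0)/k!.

L = (-352·x + 1792·x^3 + 512·x^5)·Dx^2 + (-4 + 112·x^2 + 576·x^4 + 256·x^6)·Dx^3 + (-88·x + 448·x^3 + 128·x^5)·Dx^4 + (-1 + 28·x^2 + 144·x^4 + 64·x^6)·Dx^5  (order 5).
h: a_k = 0, -3, -3, 2, 2, -2/5, …
ICs: h(0) = 0, h′(0) = -3, h′′(0) = -6, h′′′(0) = 12, h′′′′(0) = 48.

f: a_k = 0, -6, 0, 8, 0, -96/5, …
g: a_k = -3, 0, 6, 0, -2, 0, …
f+g: L₀ = lclm(L_f,L_g), ord ≤ 2+2.
Integrate: L := L₀·Dx.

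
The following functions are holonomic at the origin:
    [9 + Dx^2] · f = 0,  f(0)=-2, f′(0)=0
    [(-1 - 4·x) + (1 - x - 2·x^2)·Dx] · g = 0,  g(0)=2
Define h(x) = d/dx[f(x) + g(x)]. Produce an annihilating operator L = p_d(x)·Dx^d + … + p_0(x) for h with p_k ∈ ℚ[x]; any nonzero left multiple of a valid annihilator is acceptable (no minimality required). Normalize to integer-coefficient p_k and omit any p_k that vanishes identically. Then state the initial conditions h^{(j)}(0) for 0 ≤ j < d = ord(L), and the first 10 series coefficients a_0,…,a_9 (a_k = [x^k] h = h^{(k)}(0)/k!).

L = (954 + 3600·x + 8154·x^2 + 4140·x^3 + 5760·x^4 + 3888·x^5 + 2592·x^6) + (-117 - 369·x + 585·x^2 + 747·x^3 + 90·x^4 + 828·x^5 + 1512·x^6 + 864·x^7)·Dx + (106 + 400·x + 906·x^2 + 460·x^3 + 640·x^4 + 432·x^5 + 288·x^6)·Dx^2 + (-13 - 41·x + 65·x^2 + 83·x^3 + 10·x^4 + 92·x^5 + 168·x^6 + 96·x^7)·Dx^3  (order 3).
h: a_k = 2, 30, 30, 61, 210, 10563/20, 1190, 765351/280, 6138, 30599129/2240, …
ICs: h(0) = 2, h′(0) = 30, h′′(0) = 60.

f: a_k = -2, 0, 9, 0, -27/4, 0, 81/40, 0, -729/2240, 0, …
g: a_k = 2, 2, 6, 10, 22, 42, 86, 170, 342, 682, …
L₀ := lclm(L_f,L_g); ord L₀ ≤ 2+1.
h=h₀': d/dx-closure on L₀ ⇒ L.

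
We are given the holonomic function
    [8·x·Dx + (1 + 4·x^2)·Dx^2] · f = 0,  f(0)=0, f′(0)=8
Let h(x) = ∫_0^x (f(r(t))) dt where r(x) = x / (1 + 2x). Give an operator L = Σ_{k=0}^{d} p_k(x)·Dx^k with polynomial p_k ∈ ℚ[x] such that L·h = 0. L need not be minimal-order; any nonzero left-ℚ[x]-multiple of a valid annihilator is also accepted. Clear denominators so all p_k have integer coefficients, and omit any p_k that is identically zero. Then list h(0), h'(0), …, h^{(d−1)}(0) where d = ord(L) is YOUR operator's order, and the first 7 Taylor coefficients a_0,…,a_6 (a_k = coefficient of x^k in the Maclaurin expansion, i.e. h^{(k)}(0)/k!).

L = (4 + 16·x)·Dx^2 + (1 + 4·x + 8·x^2)·Dx^3  (order 3).
h: a_k = 0, 0, 4, -16/3, 16/3, 0, -256/15, …
ICs: h(0) = 0, h′(0) = 0, h′′(0) = 8.

f: a_k = 0, 8, 0, -32/3, 0, 128/5, 0, …
Change of var in L_f (x↦r) gives L₀.
h=∫h₀ ⇒ L = L₀·Dx.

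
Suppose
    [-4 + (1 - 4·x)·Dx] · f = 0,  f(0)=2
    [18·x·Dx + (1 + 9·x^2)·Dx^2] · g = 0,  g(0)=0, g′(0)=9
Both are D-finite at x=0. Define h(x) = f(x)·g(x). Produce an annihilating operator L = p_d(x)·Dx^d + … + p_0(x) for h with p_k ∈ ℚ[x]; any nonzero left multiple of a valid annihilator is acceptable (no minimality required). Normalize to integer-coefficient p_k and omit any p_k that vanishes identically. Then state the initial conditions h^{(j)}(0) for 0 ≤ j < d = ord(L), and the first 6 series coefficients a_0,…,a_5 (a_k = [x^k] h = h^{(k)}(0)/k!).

L = 72·x + (8 - 18·x + 144·x^2)·Dx + (-1 + 4·x - 9·x^2 + 36·x^3)·Dx^2  (order 2).
h: a_k = 0, 18, 72, 234, 936, 20178/5, …
ICs: h(0) = 0, h′(0) = 18.

f: a_k = 2, 8, 32, 128, 512, 2048, …
g: a_k = 0, 9, 0, -27, 0, 729/5, …
Sym-product of L_f,L_g gives L₀ (≤ ord 2).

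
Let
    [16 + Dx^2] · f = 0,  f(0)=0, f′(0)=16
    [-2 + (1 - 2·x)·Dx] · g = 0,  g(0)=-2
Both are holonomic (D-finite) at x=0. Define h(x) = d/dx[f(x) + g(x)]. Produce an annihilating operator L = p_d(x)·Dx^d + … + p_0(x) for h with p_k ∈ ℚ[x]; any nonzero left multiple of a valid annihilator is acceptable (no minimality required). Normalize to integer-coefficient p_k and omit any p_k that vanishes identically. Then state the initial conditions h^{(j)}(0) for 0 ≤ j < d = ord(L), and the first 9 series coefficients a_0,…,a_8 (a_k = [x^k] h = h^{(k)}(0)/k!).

L = (512 - 512·x + 512·x^2) + (-80 + 288·x - 384·x^2 + 256·x^3)·Dx + (32 - 32·x + 32·x^2)·Dx^2 + (-5 + 18·x - 24·x^2 + 16·x^3)·Dx^3  (order 3).
h: a_k = 12, -16, -176, -128, -448/3, -768, -84736/45, -4096, -2894848/315, …
ICs: h(0) = 12, h′(0) = -16, h′′(0) = -352.

f: a_k = 0, 16, 0, -128/3, 0, 512/15, 0, -4096/315, 0, …
g: a_k = -2, -4, -8, -16, -32, -64, -128, -256, -512, …
h₀=f+g: left-lcm gives L₀, ord ≤ 3.
Derive L from L₀ (diff closure).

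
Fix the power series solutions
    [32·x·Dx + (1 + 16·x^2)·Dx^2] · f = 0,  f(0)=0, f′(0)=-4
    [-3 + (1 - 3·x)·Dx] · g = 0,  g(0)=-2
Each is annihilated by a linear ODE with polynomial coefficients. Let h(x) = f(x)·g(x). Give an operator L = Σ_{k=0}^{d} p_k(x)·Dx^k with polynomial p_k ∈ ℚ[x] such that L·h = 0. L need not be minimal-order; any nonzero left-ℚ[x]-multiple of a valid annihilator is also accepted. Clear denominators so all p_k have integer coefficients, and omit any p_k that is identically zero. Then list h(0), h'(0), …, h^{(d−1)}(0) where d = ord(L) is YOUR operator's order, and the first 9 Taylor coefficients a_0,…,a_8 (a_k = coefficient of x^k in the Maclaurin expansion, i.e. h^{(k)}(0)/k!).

L = 96·x + (6 - 32·x + 192·x^2)·Dx + (-1 + 3·x - 16·x^2 + 48·x^3)·Dx^2  (order 2).
h: a_k = 0, 8, 24, 88/3, 88, 3368/5, 10104/5, 48344/35, 145032/35, …
ICs: h(0) = 0, h′(0) = 8.

f: a_k = 0, -4, 0, 64/3, 0, -1024/5, 0, 16384/7, 0, …
g: a_k = -2, -6, -18, -54, -162, -486, -1458, -4374, -13122, …
Product ⇒ symmetric product L₀, ord ≤ 2.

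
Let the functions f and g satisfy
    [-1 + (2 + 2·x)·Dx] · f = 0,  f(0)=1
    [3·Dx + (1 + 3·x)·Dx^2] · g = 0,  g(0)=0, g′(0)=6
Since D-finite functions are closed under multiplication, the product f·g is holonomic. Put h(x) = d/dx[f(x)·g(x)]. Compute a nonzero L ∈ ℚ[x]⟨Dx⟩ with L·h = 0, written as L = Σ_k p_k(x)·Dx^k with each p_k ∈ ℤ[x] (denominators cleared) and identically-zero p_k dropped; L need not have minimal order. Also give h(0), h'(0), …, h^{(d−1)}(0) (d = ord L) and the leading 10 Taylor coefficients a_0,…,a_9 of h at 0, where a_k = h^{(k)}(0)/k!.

f: a_k = 1, 1/2, -1/8, 1/16, -5/128, 7/256, -21/1024, 33/2048, -429/32768, 715/65536, …
g: a_k = 0, 6, -9, 18, -81/2, 486/5, -243, 4374/7, -6561/4, 4374, …
Product ⇒ symmetric product L₀, ord ≤ 2.
Differentiate: ansatz ord ≤ ord L₀ ⇒ L.
L = (-13 - 6·x + 3·x^2) + (-32 - 56·x + 24·x^3)·Dx + (-4 - 16·x - 8·x^2 + 16·x^3 + 12·x^4)·Dx^2  (order 2).
h: a_k = 6, -12, 153/4, -120, 23649/64, -180189/160, 8737857/2560, -11549583/1120, 3566309391/114688, -5370415431/57344, …
ICs: h(0) = 6, h′(0) = -12.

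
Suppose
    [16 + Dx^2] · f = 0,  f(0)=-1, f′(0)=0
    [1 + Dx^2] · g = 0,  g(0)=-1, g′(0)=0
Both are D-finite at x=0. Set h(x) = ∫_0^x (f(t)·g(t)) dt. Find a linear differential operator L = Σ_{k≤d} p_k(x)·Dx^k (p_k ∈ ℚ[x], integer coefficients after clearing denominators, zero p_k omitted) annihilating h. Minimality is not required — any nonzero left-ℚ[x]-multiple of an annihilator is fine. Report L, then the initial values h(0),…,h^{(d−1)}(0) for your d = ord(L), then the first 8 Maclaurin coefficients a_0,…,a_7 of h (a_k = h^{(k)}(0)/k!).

L = 225·Dx + 34·Dx^3 + Dx^5  (order 5).
h: a_k = 0, 1, 0, -17/6, 0, 353/120, 0, -8177/5040, …
ICs: h(0) = 0, h′(0) = 1, h′′(0) = 0, h′′′(0) = -17, h′′′′(0) = 0.

f: a_k = -1, 0, 8, 0, -32/3, 0, 256/45, 0, …
g: a_k = -1, 0, 1/2, 0, -1/24, 0, 1/720, 0, …
L₀ := L_f ⊗_s L_g (sym. prod.), ord ≤ 4.
h=∫₀ˣh₀: take L = L₀·Dx.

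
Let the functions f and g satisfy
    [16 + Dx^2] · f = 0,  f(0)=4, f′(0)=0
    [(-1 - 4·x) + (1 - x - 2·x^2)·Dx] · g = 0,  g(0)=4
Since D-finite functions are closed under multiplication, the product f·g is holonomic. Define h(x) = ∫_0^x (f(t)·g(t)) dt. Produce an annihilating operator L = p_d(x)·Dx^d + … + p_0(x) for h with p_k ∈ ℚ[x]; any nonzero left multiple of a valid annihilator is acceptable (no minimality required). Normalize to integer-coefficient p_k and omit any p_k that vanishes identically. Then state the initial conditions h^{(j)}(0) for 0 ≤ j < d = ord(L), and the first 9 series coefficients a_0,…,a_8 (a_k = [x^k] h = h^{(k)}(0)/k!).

L = (-12 + 16·x + 32·x^2)·Dx + (2 + 8·x)·Dx^2 + (-1 + x + 2·x^2)·Dx^3  (order 3).
h: a_k = 0, 16, 8, -80/3, -12, -112/15, -200/9, -13456/315, -3182/45, …
ICs: h(0) = 0, h′(0) = 16, h′′(0) = 16.

f: a_k = 4, 0, -32, 0, 128/3, 0, -1024/45, 0, 2048/315, …
g: a_k = 4, 4, 12, 20, 44, 84, 172, 340, 684, …
h₀=f·g: eliminate ⇒ L₀, order ≤ 2·1.
Integrate: L := L₀·Dx.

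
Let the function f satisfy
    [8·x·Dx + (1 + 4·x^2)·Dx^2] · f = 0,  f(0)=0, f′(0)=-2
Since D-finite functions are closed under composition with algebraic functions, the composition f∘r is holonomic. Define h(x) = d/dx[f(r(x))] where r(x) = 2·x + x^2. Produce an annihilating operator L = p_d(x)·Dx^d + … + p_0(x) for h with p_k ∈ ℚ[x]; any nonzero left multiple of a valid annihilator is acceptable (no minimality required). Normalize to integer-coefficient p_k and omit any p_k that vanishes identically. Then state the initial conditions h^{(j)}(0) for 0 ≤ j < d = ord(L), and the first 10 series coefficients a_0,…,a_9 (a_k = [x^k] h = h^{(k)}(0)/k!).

f: a_k = 0, -2, 0, 8/3, 0, -32/5, 0, 128/7, 0, -512/9, …
h₀=f(r): pull back L_f along r ⇒ L₀.
Derive L from L₀ (diff closure).
L = (-1 + 32·x + 64·x^2 + 48·x^3 + 12·x^4) + (1 + x + 16·x^2 + 32·x^3 + 20·x^4 + 4·x^5)·Dx  (order 1).
h: a_k = -4, -4, 64, 128, -944, -3056, 12800, 63488, -152128, -1208384, …
ICs: h(0) = -4.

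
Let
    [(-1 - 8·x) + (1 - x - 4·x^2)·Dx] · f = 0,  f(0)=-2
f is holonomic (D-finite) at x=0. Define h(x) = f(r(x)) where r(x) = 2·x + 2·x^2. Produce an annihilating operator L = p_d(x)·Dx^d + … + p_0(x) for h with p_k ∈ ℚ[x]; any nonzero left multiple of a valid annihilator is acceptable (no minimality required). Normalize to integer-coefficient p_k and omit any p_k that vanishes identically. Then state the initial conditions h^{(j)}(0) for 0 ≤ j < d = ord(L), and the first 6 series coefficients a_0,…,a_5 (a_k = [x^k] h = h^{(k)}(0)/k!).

L = (2 + 36·x + 96·x^2 + 64·x^3) + (-1 + 2·x + 18·x^2 + 32·x^3 + 16·x^4)·Dx  (order 1).
h: a_k = -2, -4, -44, -224, -1400, -8304, …
ICs: h(0) = -2.

f: a_k = -2, -2, -10, -18, -58, -130, …
Substitute x→r, Dx→(1/r')Dx; clear ⇒ L₀.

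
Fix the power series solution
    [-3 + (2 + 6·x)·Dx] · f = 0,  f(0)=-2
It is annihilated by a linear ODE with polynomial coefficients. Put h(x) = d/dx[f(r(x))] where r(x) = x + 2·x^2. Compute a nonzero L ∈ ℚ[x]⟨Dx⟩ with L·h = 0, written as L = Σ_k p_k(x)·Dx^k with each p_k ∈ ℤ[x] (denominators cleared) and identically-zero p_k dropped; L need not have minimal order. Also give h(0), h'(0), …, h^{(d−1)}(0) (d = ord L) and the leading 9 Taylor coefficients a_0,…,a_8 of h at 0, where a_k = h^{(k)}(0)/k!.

L = 5 + (-2 - 14·x - 36·x^2 - 48·x^3)·Dx  (order 1).
h: a_k = -3, -15/2, 135/8, -315/16, -2025/128, 33615/256, -292005/1024, 282285/2048, 35352855/32768, …
ICs: h(0) = -3.

f: a_k = -2, -3, 9/4, -27/8, 405/64, -1701/128, 15309/512, -72171/1024, 2814669/16384, …
h₀=f(r): pull back L_f along r ⇒ L₀.
Differentiate: ansatz ord ≤ ord L₀ ⇒ L.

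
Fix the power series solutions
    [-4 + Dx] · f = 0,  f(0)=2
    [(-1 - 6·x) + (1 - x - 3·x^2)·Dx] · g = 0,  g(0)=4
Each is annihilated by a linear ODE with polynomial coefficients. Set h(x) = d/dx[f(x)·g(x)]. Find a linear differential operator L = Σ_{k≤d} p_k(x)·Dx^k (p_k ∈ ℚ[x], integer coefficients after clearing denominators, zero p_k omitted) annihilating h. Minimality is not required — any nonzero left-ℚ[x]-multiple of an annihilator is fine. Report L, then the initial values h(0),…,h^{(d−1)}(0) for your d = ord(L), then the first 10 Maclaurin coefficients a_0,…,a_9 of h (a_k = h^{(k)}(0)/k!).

f: a_k = 2, 8, 16, 64/3, 64/3, 256/15, 512/45, 2048/315, 1024/315, 4096/2835, …
g: a_k = 4, 4, 16, 28, 76, 160, 388, 868, 2032, 4636, …
h₀=f·g: eliminate ⇒ L₀, order ≤ 1·1.
h₀' ⇒ L via d/dx closure of L₀.
L = (32 + 26·x - 98·x^2 - 48·x^3 + 144·x^4) + (-5 + 3·x + 29·x^2 - 6·x^3 - 36·x^4)·Dx  (order 1).
h: a_k = 40, 256, 1000, 9632/3, 28064/3, 77840/3, 3138424/45, 11566592/63, 149815912/315, 3450087056/2835, …
ICs: h(0) = 40.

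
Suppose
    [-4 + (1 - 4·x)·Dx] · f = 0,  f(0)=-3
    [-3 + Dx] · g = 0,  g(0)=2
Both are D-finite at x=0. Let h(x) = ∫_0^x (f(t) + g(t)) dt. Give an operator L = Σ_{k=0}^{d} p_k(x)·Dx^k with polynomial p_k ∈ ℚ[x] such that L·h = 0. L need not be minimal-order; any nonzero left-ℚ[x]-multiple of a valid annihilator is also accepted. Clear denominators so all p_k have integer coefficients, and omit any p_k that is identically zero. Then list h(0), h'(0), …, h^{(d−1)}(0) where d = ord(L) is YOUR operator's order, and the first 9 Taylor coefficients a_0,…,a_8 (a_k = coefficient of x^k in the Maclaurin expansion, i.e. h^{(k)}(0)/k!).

f: a_k = -3, -12, -48, -192, -768, -3072, -12288, -49152, -196608, …
g: a_k = 2, 6, 9, 9, 27/4, 81/20, 81/40, 243/280, 729/2240, …
L₀ := lclm(L_f,L_g); ord L₀ ≤ 1+1.
Integrate: L := L₀·Dx.
L = (-60 - 144·x)·Dx + (23 + 72·x - 144·x^2)·Dx^2 + (-1 - 8·x + 48·x^2)·Dx^3  (order 3).
h: a_k = 0, -1, -3, -13, -183/4, -609/4, -20453/40, -491439/280, -13762317/2240, …
ICs: h(0) = 0, h′(0) = -1, h′′(0) = -6.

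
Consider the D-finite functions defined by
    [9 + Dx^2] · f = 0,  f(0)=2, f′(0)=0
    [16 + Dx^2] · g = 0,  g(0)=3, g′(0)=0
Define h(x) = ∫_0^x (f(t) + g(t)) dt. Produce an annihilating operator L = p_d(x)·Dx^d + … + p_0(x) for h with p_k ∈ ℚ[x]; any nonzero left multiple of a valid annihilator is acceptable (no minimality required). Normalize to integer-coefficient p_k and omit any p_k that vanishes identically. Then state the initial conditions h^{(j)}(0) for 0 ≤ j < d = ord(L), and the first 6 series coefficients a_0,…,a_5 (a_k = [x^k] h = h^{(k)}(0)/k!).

f: a_k = 2, 0, -9, 0, 27/4, 0, …
g: a_k = 3, 0, -24, 0, 32, 0, …
f+g: L₀ = lclm(L_f,L_g), ord ≤ 2+2.
∫: right-multiply L₀ by Dx.
L = 144·Dx + 25·Dx^3 + Dx^5  (order 5).
h: a_k = 0, 5, 0, -11, 0, 31/4, …
ICs: h(0) = 0, h′(0) = 5, h′′(0) = 0, h′′′(0) = -66, h′′′′(0) = 0.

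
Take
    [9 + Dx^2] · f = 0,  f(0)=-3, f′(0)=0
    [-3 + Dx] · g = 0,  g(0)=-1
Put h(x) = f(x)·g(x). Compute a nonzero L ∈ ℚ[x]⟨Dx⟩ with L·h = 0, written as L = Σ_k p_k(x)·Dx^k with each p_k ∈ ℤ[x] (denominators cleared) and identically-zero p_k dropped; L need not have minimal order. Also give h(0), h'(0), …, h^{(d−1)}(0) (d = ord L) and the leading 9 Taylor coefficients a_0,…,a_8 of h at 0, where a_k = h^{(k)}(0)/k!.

L = 18 - 6·Dx + Dx^2  (order 2).
h: a_k = 3, 9, 0, -27, -81/2, -243/10, 0, 729/70, 2187/280, …
ICs: h(0) = 3, h′(0) = 9.

f: a_k = -3, 0, 27/2, 0, -81/8, 0, 243/80, 0, -2187/4480, …
g: a_k = -1, -3, -9/2, -9/2, -27/8, -81/40, -81/80, -243/560, -729/4480, …
Product ⇒ symmetric product L₀, ord ≤ 2.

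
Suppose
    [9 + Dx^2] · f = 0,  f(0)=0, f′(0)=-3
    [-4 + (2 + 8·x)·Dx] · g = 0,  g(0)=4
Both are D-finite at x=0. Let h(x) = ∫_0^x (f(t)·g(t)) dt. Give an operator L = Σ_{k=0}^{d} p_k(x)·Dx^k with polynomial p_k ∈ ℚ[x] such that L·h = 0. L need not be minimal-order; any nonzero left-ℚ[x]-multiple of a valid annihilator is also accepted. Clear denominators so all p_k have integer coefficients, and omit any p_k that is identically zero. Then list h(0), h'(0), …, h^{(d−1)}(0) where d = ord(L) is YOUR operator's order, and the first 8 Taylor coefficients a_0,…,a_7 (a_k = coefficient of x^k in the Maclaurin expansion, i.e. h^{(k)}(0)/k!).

L = (21 + 72·x + 144·x^2)·Dx + (-4 - 16·x)·Dx^2 + (1 + 8·x + 16·x^2)·Dx^3  (order 3).
h: a_k = 0, 0, -6, -8, 21/2, -12/5, 253/20, -1401/35, …
ICs: h(0) = 0, h′(0) = 0, h′′(0) = -12.

f: a_k = 0, -3, 0, 9/2, 0, -81/40, 0, 243/560, …
g: a_k = 4, 8, -8, 16, -40, 112, -336, 1056, …
L₀ := L_f ⊗_s L_g (sym. prod.), ord ≤ 2.
h=∫h₀ ⇒ L = L₀·Dx.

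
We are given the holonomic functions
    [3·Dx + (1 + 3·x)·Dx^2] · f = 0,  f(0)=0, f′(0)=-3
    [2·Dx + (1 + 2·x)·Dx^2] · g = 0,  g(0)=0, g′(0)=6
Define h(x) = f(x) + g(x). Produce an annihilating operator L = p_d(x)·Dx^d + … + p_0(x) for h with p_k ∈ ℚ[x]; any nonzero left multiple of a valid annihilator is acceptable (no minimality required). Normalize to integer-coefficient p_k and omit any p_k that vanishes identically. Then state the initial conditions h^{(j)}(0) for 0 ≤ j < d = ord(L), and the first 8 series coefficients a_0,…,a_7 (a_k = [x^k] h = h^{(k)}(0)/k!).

f: a_k = 0, -3, 9/2, -9, 81/4, -243/5, 243/2, -2187/7, …
g: a_k = 0, 6, -6, 8, -12, 96/5, -32, 384/7, …
h₀=f+g: left-lcm gives L₀, ord ≤ 4.
L = 12·Dx + (10 + 24·x)·Dx^2 + (1 + 5·x + 6·x^2)·Dx^3  (order 3).
h: a_k = 0, 3, -3/2, -1, 33/4, -147/5, 179/2, -1803/7, …
ICs: h(0) = 0, h′(0) = 3, h′′(0) = -3.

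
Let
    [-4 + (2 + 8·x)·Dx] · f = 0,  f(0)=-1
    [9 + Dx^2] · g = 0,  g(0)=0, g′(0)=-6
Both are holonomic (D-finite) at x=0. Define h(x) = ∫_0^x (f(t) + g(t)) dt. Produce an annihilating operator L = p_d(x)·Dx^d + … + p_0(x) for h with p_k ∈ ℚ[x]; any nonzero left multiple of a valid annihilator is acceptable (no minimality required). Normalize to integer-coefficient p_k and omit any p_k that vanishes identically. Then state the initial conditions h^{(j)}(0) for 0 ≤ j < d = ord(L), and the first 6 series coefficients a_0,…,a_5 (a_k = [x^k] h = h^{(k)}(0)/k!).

f: a_k = -1, -2, 2, -4, 10, -28, …
g: a_k = 0, -6, 0, 9, 0, -81/20, …
Sum ⇒ L₀ = lclm(L_f,L_g) in ℚ(x)⟨Dx⟩.
h=∫₀ˣh₀: take L = L₀·Dx.
L = (-378 - 1296·x - 2592·x^2)·Dx + (45 + 828·x + 3888·x^2 + 5184·x^3)·Dx^2 + (-42 - 144·x - 288·x^2)·Dx^3 + (5 + 92·x + 432·x^2 + 576·x^3)·Dx^4  (order 4).
h: a_k = 0, -1, -4, 2/3, 5/4, 2, …
ICs: h(0) = 0, h′(0) = -1, h′′(0) = -8, h′′′(0) = 4.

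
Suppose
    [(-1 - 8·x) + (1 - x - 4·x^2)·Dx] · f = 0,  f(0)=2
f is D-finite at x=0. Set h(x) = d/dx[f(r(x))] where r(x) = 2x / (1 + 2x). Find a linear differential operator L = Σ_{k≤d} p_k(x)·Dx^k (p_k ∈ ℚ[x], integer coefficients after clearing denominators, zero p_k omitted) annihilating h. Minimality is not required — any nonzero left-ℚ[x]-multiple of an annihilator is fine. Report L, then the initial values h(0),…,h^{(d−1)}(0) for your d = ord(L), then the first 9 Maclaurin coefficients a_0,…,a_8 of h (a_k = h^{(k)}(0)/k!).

L = (16 + 96·x + 960·x^2 + 1152·x^3) + (-1 - 22·x - 60·x^2 + 248·x^3 + 576·x^4)·Dx  (order 1).
h: a_k = 4, 64, 0, 2048, -5120, 61440, -258048, 1900544, -9584640, …
ICs: h(0) = 4.

f: a_k = 2, 2, 10, 18, 58, 130, 362, 882, 2330, …
L₀ from L_f via x↦r, Dx↦r'^{-1}Dx.
Differentiate: ansatz ord ≤ ord L₀ ⇒ L.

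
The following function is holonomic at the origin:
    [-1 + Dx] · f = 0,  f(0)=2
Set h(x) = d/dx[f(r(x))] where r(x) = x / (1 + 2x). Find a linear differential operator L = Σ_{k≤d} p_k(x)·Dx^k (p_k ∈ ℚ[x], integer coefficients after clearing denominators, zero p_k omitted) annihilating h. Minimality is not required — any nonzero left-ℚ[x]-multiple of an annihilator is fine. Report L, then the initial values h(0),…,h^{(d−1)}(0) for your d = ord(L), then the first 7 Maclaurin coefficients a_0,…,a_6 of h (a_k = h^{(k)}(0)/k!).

f: a_k = 2, 2, 1, 1/3, 1/12, 1/60, 1/360, …
L₀ from L_f via x↦r, Dx↦r'^{-1}Dx.
Derive L from L₀ (diff closure).
L = (-3 - 8·x) + (-1 - 4·x - 4·x^2)·Dx  (order 1).
h: a_k = 2, -6, 13, -71/3, 147/4, -2699/60, 9157/360, …
ICs: h(0) = 2.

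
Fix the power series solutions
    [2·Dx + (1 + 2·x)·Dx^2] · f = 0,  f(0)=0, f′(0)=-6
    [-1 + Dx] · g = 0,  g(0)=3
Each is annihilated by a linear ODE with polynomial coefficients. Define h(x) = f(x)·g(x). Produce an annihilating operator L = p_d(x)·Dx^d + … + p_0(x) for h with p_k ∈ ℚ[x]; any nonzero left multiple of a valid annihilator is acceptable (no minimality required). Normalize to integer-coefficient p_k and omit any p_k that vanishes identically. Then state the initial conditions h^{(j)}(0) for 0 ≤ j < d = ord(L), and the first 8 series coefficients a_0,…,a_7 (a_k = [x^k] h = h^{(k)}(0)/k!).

f: a_k = 0, -6, 6, -8, 12, -96/5, 32, -384/7, …
g: a_k = 3, 3, 3/2, 1/2, 1/8, 1/40, 1/240, 1/1680, …
f·g: L₀ = L_f ⊗_s L_g, ord ≤ 2·1.
L = (-1 + 2·x) - 4·x·Dx + (1 + 2·x)·Dx^2  (order 2).
h: a_k = 0, -18, 0, -15, 18, -627/20, 53, -25829/280, …
ICs: h(0) = 0, h′(0) = -18.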